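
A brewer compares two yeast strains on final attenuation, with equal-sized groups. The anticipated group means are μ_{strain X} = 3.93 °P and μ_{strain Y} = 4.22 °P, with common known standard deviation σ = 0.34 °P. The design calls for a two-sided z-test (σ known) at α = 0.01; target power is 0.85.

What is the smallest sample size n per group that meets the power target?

n = 36 per group

Standardized effect: d = |μ_{strain X} − μ_{strain Y}| / σ = |3.93 − 4.22| / 0.34 = 0.8529
Set Φ(δ − 2.576) = 0.85; then δ − 2.576 = Φ⁻¹(0.85) = 1.036, giving δ = 3.612.
(For δ > 0 the lower-tail rejection region contributes negligibly to power, so the one-term inversion is standard.)
δ = d·√(n/2) ⇒ n = 2(δ/d)² = 2 × (3.612 / 0.8529)² = 35.87.
Round up to the next whole unit.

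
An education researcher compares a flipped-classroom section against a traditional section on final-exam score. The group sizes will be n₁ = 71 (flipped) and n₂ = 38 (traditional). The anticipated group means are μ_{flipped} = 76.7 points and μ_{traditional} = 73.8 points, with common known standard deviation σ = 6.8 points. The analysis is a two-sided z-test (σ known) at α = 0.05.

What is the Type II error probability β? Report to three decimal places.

β ≈ 0.436

Standardized effect: d = |μ_{flipped} − μ_{traditional}| / σ = |76.7 − 73.8| / 6.8 = 0.4265
Noncentrality parameter: δ = d / √(1/n₁ + 1/n₂) = 0.4265 / √(1/71 + 1/38) = 2.1218
Two-sided α = 0.05 → critical value z_{0.025} = 1.960.
Power = Φ(δ − 1.960) + Φ(−δ − 1.960) = Φ(0.162) + Φ(-4.082) = 0.5643 + 0.0000 = 0.5643.
Type II error: β = 1 − power = 1 − 0.5643 = 0.4357.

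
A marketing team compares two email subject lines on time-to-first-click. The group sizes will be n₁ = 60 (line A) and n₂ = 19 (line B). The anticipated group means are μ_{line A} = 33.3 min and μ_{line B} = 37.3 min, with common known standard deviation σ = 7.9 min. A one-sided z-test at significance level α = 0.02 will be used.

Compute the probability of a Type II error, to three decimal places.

Standardized effect: d = |μ_{line A} − μ_{line B}| / σ = |33.3 − 37.3| / 7.9 = 0.5063
Noncentrality parameter: δ = d / √(1/n₁ + 1/n₂) = 0.5063 / √(1/60 + 1/19) = 1.9234
Critical value for a one-sided test at α = 0.02: z_α = 2.054.
Power = Φ(δ − 2.054) = Φ(-0.130) = 0.4481.
Type II error: β = 1 − power = 1 − 0.4481 = 0.5519.

β ≈ 0.552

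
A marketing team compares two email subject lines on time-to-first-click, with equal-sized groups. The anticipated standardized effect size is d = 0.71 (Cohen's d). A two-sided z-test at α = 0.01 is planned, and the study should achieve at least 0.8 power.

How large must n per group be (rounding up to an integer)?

Set Φ(δ − 2.576) = 0.8; then δ − 2.576 = Φ⁻¹(0.8) = 0.842, giving δ = 3.417.
(For δ > 0 the lower-tail rejection region contributes negligibly to power, so the one-term inversion is standard.)
δ = d·√(n/2) ⇒ n = 2(δ/d)² = 2 × (3.417 / 0.71)² = 46.34.
Round up to the next whole unit.

n = 47 per group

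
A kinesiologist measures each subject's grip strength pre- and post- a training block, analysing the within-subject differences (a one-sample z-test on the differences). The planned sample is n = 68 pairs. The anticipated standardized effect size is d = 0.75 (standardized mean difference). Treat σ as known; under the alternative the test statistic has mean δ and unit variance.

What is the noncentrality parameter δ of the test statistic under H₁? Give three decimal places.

δ = d·√n = 0.75 × √68 = 6.1847

δ ≈ 6.185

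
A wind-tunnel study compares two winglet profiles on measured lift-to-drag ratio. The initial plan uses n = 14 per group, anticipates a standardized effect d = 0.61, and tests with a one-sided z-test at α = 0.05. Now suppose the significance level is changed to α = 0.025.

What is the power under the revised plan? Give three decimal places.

δ = d·√(n/2) = 0.61 × √(14/2) = 1.6139 (unchanged). New critical value: z_{0.025} = 1.960.
Revised power = P(Z > 1.960 − δ) = Φ(-0.346) = 0.3647.

Power ≈ 0.365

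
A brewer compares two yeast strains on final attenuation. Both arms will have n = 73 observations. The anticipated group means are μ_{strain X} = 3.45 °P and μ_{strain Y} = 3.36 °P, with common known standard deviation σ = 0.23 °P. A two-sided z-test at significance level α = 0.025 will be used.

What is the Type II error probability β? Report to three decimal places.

β ≈ 0.451

Standardized effect: d = |μ_{strain X} − μ_{strain Y}| / σ = |3.45 − 3.36| / 0.23 = 0.3913
Noncentrality parameter: δ = d·√(n/2) = 0.3913 × √(73/2) = 2.3641
Critical value for a two-sided test at α = 0.025: z_{α/2} = 2.241.
Power = Φ(δ − 2.241) + Φ(−δ − 2.241) = Φ(0.123) + Φ(-4.605) = 0.5488 + 0.0000 = 0.5488.
Type II error: β = 1 − power = 1 − 0.5488 = 0.4512.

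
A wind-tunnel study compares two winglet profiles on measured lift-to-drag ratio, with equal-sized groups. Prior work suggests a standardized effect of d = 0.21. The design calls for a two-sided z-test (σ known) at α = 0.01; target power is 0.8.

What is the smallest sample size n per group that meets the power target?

Set Φ(δ − 2.576) = 0.8; then δ − 2.576 = Φ⁻¹(0.8) = 0.842, giving δ = 3.417.
(For δ > 0 the lower-tail rejection region contributes negligibly to power, so the one-term inversion is standard.)
δ = d·√(n/2) ⇒ n = 2(δ/d)² = 2 × (3.417 / 0.21)² = 529.66.
Rounding up, n = 530 per group.

n = 530 per group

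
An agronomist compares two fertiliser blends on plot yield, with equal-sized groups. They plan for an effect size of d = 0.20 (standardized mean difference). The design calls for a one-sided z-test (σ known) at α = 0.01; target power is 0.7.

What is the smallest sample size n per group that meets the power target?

n = 407 per group

For power 0.7 need Φ(δ − z_{0.01}) = 0.7, so δ = z_{0.01} + z_{0.30} = 2.326 + 0.524 = 2.851.
δ = d·√(n/2) ⇒ n = 2(δ/d)² = 2 × (2.851 / 0.20)² = 406.34.
Rounding up, n = 407 per group.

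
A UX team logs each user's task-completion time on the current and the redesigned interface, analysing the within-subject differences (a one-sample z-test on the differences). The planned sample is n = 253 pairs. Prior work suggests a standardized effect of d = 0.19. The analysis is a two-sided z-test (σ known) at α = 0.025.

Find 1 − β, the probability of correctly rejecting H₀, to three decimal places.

Power ≈ 0.783

Noncentrality parameter: δ = d·√n = 0.19 × √253 = 3.0221
Critical value for a two-sided test at α = 0.025: z_{α/2} = 2.241.
Power = Φ(δ − 2.241) + Φ(−δ − 2.241) = Φ(0.781) + Φ(-5.264) = 0.7825 + 0.0000 = 0.7825.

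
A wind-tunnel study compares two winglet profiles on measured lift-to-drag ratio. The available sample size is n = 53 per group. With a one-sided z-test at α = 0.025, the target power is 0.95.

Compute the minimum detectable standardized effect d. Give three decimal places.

d ≈ 0.700

Need Φ(δ − 1.960) = 0.95, so δ = 1.960 + 1.645 = 3.605.
δ = d·√(n/2) ⇒ d = δ/√(n/2) = 3.605/√(53/2) = 0.7003.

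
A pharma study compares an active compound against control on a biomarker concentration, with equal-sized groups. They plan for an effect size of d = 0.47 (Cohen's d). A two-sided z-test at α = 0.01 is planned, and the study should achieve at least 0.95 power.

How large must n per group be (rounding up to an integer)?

n = 162 per group

For power 0.95 need Φ(δ − z_{0.005}) = 0.95, so δ = z_{0.005} + z_{0.05} = 2.576 + 1.645 = 4.221.
(The Φ(−δ − z_{α/2}) term is vanishingly small for δ > 0 and is dropped in the standard sample-size formula.)
δ = d·√(n/2) ⇒ n = 2(δ/d)² = 2 × (4.221 / 0.47)² = 161.29.
Round up to the next whole unit.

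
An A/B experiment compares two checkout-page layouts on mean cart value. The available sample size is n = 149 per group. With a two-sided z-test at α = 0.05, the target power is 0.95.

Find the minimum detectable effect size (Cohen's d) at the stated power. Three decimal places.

Need Φ(δ − 1.960) = 0.95, so δ = 1.960 + 1.645 = 3.605.
(The second rejection-region term Φ(−δ − z_{α/2}) is negligible and dropped.)
δ = d·√(n/2) ⇒ d = δ/√(n/2) = 3.605/√(149/2) = 0.4176.

d ≈ 0.418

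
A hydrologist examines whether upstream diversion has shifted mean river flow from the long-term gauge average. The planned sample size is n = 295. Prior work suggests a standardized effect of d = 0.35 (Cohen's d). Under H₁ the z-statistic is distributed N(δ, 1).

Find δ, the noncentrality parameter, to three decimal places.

The noncentrality parameter scales effect size by the design's sample-size factor: δ = d·√n = 0.35 × √295 = 6.0114

δ ≈ 6.011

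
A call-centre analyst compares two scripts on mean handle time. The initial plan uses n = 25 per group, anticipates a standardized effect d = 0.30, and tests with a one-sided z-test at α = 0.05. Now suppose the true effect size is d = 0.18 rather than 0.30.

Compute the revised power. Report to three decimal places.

Power ≈ 0.157

With d = 0.18: δ = d·√(n/2) = 0.18 × √(25/2) = 0.6364. Critical value z_{0.05} = 1.645.
Revised power = P(Z > 1.645 − δ) = Φ(-1.008) = 0.1566.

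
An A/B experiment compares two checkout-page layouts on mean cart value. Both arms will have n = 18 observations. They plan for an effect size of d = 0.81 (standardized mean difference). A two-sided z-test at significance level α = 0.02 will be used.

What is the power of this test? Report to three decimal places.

Noncentrality parameter: δ = d·√(n/2) = 0.81 × √(18/2) = 2.4300
Two-sided α = 0.02 → critical value z_{0.01} = 2.326.
Power = Φ(δ − 2.326) + Φ(−δ − 2.326) = Φ(0.104) + Φ(-4.756) = 0.5413 + 0.0000 = 0.5413.

Power ≈ 0.541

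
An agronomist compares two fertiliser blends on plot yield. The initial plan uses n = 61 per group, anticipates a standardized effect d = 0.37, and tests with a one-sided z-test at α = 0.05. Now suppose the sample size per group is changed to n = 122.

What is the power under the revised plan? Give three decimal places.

Power ≈ 0.893

With n = 122 per group: δ = d·√(n/2) = 0.37 × √(122/2) = 2.8898. Critical value z_{0.05} = 1.645.
Revised power = P(Z > 1.645 − δ) = Φ(1.245) = 0.8934.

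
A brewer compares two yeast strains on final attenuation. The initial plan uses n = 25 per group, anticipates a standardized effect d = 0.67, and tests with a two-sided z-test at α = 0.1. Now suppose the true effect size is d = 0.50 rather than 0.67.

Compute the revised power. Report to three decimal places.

With d = 0.50: δ = d·√(n/2) = 0.50 × √(25/2) = 1.7678. Critical value z_{0.05} = 1.645.
Revised power = Φ(δ − 1.645) + Φ(−δ − 1.645) = Φ(0.123) + Φ(-3.413) = 0.5489 + 0.0003 = 0.5492.

Power ≈ 0.549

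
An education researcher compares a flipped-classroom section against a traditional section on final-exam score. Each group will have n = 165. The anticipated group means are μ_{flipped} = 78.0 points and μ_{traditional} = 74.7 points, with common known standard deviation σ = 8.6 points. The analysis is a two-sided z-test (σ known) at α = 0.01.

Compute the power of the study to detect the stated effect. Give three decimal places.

Power ≈ 0.818

Standardized effect: d = |μ_{flipped} − μ_{traditional}| / σ = |78.0 − 74.7| / 8.6 = 0.3837
Noncentrality parameter: δ = d·√(n/2) = 0.3837 × √(165/2) = 3.4853
Two-sided α = 0.01 → critical value z_{0.005} = 2.576.
Power = Φ(δ − 2.576) + Φ(−δ − 2.576) = Φ(0.909) + Φ(-6.061) = 0.8185 + 0.0000 = 0.8185.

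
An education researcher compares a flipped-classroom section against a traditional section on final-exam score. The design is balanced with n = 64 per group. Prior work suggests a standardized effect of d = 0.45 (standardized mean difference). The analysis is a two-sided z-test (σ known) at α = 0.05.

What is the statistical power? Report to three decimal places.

Noncentrality parameter: δ = d·√(n/2) = 0.45 × √(64/2) = 2.5456
Critical value for a two-sided test at α = 0.05: z_{α/2} = 1.960.
Power = Φ(δ − 1.960) + Φ(−δ − 1.960) = Φ(0.586) + Φ(-4.506) = 0.7209 + 0.0000 = 0.7209.

Power ≈ 0.721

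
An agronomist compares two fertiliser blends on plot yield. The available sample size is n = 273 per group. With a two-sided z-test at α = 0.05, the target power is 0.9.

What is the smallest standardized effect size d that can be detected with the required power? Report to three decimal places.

Required noncentrality: δ = z_{0.025} + z_{0.10} = 1.960 + 1.282 = 3.242.
(The second rejection-region term Φ(−δ − z_{α/2}) is negligible and dropped.)
δ = d·√(n/2) ⇒ d = δ/√(n/2) = 3.242/√(273/2) = 0.2774.

d ≈ 0.277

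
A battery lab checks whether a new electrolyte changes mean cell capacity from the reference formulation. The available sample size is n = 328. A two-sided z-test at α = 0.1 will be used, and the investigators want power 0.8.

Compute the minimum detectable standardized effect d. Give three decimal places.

Required noncentrality: δ = z_{0.05} + z_{0.20} = 1.645 + 0.842 = 2.486.
(Lower-tail contribution to power is negligible for δ > 0.)
δ = d·√n ⇒ d = δ/√n = 2.486/√328 = 0.1373.

d ≈ 0.137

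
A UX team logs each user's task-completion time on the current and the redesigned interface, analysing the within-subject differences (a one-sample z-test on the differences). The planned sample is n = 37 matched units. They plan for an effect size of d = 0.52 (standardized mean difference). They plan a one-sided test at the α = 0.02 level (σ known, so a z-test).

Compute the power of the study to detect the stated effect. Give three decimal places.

Power ≈ 0.866

Noncentrality parameter: δ = d·√n = 0.52 × √37 = 3.1630
Critical value for a one-sided test at α = 0.02: z_α = 2.054.
Power = P(Z > 2.054 − δ) = Φ(1.109) = 0.8663.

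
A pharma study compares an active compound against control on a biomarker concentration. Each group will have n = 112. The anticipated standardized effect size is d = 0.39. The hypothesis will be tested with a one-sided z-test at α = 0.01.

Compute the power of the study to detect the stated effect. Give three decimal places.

Noncentrality parameter: δ = d·√(n/2) = 0.39 × √(112/2) = 2.9185
One-sided α = 0.01 → critical value z_{0.01} = 2.326.
Power = Φ(δ − 2.326) = Φ(0.592) = 0.7231.

Power ≈ 0.723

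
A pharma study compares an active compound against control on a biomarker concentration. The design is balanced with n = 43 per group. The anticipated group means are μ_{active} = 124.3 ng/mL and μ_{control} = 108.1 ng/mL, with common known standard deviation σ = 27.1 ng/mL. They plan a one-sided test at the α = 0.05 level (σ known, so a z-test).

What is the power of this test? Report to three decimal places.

Standardized effect: d = |μ_{active} − μ_{control}| / σ = |124.3 − 108.1| / 27.1 = 0.5978
Noncentrality parameter: δ = d·√(n/2) = 0.5978 × √(43/2) = 2.7718
One-sided α = 0.05 → critical value z_{0.05} = 1.645.
Power = Φ(δ − 1.645) = Φ(1.127) = 0.8701.

Power ≈ 0.870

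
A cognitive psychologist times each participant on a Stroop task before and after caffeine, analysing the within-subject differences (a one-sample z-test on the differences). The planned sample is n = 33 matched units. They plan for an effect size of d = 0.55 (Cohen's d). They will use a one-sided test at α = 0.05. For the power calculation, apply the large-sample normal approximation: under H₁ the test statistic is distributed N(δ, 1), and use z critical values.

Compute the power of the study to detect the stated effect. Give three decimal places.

Noncentrality parameter: δ = d·√n = 0.55 × √33 = 3.1595
Critical value for a one-sided test at α = 0.05: z_α = 1.645.
Power = Φ(δ − 1.645) = Φ(1.515) = 0.9351.

Power ≈ 0.935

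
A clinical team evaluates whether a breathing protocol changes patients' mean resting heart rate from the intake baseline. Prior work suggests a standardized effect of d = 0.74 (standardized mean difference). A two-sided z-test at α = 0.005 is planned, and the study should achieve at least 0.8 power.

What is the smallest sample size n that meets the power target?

n = 25

Set Φ(δ − 2.807) = 0.8; then δ − 2.807 = Φ⁻¹(0.8) = 0.842, giving δ = 3.649.
(The Φ(−δ − z_{α/2}) term is vanishingly small for δ > 0 and is dropped in the standard sample-size formula.)
δ = d·√n ⇒ n = (δ/d)² = (3.649 / 0.74)² = 24.31.
Round up to the next whole unit.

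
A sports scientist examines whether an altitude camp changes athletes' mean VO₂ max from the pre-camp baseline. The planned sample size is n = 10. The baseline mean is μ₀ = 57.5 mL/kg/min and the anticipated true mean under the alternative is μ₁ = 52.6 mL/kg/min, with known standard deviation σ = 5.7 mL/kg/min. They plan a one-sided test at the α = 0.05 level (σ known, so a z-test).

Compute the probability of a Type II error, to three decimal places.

Standardized effect: d = |μ₁ − μ₀| / σ = |52.6 − 57.5| / 5.7 = 0.8596
Noncentrality parameter: δ = d·√n = 0.8596 × √10 = 2.7184
One-sided α = 0.05 → critical value z_{0.05} = 1.645.
Power = Φ(δ − 1.645) = Φ(1.074) = 0.8585.
Type II error: β = 1 − power = 1 − 0.8585 = 0.1415.

β ≈ 0.142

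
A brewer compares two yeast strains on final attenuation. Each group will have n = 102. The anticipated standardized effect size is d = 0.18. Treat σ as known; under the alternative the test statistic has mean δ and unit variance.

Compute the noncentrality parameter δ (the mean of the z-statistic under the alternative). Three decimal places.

δ ≈ 1.285

δ = d·√(n/2) = 0.18 × √(102/2) = 1.2855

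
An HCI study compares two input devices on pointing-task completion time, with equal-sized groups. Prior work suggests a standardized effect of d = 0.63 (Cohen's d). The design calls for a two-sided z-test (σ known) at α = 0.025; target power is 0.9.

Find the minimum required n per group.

n = 63 per group

For power 0.9 need Φ(δ − z_{0.0125}) = 0.9, so δ = z_{0.0125} + z_{0.10} = 2.241 + 1.282 = 3.523.
(For δ > 0 the lower-tail rejection region contributes negligibly to power, so the one-term inversion is standard.)
δ = d·√(n/2) ⇒ n = 2(δ/d)² = 2 × (3.523 / 0.63)² = 62.54.
Round up to the next whole unit.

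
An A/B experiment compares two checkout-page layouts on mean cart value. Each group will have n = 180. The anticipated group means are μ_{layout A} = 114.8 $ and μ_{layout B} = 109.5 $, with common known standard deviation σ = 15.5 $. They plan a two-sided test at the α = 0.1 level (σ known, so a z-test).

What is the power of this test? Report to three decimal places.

Standardized effect: d = |μ_{layout A} − μ_{layout B}| / σ = |114.8 − 109.5| / 15.5 = 0.3419
Noncentrality parameter: δ = d·√(n/2) = 0.3419 × √(180/2) = 3.2439
Critical value for a two-sided test at α = 0.1: z_{α/2} = 1.645.
Power = Φ(δ − 1.645) + Φ(−δ − 1.645) = Φ(1.599) + Φ(-4.889) = 0.9451 + 0.0000 = 0.9451.

Power ≈ 0.945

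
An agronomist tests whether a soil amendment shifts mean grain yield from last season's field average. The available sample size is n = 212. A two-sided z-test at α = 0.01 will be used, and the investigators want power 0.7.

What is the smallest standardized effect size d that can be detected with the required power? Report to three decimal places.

d ≈ 0.213

Need Φ(δ − 2.576) = 0.7, so δ = 2.576 + 0.524 = 3.100.
(The second rejection-region term Φ(−δ − z_{α/2}) is negligible and dropped.)
δ = d·√n ⇒ d = δ/√n = 3.100/√212 = 0.2129.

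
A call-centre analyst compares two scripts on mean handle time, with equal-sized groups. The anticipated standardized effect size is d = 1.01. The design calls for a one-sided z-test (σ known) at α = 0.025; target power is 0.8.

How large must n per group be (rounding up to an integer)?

n = 16 per group

For power 0.8 need Φ(δ − z_{0.025}) = 0.8, so δ = z_{0.025} + z_{0.20} = 1.960 + 0.842 = 2.802.
δ = d·√(n/2) ⇒ n = 2(δ/d)² = 2 × (2.802 / 1.01)² = 15.39.
Round up to the next whole unit.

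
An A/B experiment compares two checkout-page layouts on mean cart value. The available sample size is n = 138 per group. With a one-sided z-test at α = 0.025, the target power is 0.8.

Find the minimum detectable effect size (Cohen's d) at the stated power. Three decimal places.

d ≈ 0.337

Need Φ(δ − 1.960) = 0.8, so δ = 1.960 + 0.842 = 2.802.
δ = d·√(n/2) ⇒ d = δ/√(n/2) = 2.802/√(138/2) = 0.3373.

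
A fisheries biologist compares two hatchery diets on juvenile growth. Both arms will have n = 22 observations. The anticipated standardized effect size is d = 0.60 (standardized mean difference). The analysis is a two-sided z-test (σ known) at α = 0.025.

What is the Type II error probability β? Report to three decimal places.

β ≈ 0.599

Noncentrality parameter: δ = d·√(n/2) = 0.60 × √(22/2) = 1.9900
Two-sided α = 0.025 → critical value z_{0.0125} = 2.241.
Power = Φ(δ − 2.241) + Φ(−δ − 2.241) = Φ(-0.251) + Φ(-4.231) = 0.4007 + 0.0000 = 0.4008.
Type II error: β = 1 − power = 1 − 0.4008 = 0.5992.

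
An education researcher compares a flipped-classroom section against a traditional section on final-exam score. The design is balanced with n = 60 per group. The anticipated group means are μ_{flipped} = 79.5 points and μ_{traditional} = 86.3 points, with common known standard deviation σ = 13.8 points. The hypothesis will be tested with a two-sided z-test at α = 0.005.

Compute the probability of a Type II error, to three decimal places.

β ≈ 0.543

Standardized effect: d = |μ_{flipped} − μ_{traditional}| / σ = |79.5 − 86.3| / 13.8 = 0.4928
Noncentrality parameter: δ = d·√(n/2) = 0.4928 × √(60/2) = 2.6989
Critical value for a two-sided test at α = 0.005: z_{α/2} = 2.807.
Power = Φ(δ − 2.807) + Φ(−δ − 2.807) = Φ(-0.108) + Φ(-5.506) = 0.4570 + 0.0000 = 0.4570.
Type II error: β = 1 − power = 1 − 0.4570 = 0.5430.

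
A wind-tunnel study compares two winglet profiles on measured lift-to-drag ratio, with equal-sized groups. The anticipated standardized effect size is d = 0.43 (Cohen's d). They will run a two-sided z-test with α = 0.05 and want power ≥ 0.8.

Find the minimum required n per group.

Set Φ(δ − 1.960) = 0.8; then δ − 1.960 = Φ⁻¹(0.8) = 0.842, giving δ = 2.802.
(For δ > 0 the lower-tail rejection region contributes negligibly to power, so the one-term inversion is standard.)
δ = d·√(n/2) ⇒ n = 2(δ/d)² = 2 × (2.802 / 0.43)² = 84.90.
Round up to the next whole unit.

n = 85 per group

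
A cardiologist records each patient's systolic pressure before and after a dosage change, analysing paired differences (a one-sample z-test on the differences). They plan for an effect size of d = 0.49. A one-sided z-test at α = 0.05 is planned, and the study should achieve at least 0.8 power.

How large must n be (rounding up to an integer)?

For power 0.8 need Φ(δ − z_{0.05}) = 0.8, so δ = z_{0.05} + z_{0.20} = 1.645 + 0.842 = 2.486.
δ = d·√n ⇒ n = (δ/d)² = (2.486 / 0.49)² = 25.75.
Round up to the next whole unit.

n = 26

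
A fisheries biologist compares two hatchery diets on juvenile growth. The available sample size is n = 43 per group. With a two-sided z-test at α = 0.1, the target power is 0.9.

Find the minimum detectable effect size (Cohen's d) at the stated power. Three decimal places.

Required noncentrality: δ = z_{0.05} + z_{0.10} = 1.645 + 1.282 = 2.926.
(The second rejection-region term Φ(−δ − z_{α/2}) is negligible and dropped.)
δ = d·√(n/2) ⇒ d = δ/√(n/2) = 2.926/√(43/2) = 0.6311.

d ≈ 0.631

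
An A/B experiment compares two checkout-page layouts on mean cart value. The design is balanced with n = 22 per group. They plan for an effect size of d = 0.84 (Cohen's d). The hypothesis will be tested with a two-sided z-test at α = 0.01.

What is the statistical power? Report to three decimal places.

Power ≈ 0.583

Noncentrality parameter: δ = d·√(n/2) = 0.84 × √(22/2) = 2.7860
Two-sided α = 0.01 → critical value z_{0.005} = 2.576.
Power = Φ(δ − 2.576) + Φ(−δ − 2.576) = Φ(0.210) + Φ(-5.362) = 0.5832 + 0.0000 = 0.5832.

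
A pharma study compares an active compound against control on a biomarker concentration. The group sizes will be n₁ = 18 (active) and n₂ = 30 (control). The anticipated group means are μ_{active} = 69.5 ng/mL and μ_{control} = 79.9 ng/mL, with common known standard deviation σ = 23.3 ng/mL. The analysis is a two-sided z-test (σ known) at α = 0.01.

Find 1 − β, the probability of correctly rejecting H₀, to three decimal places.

Power ≈ 0.140

Standardized effect: d = |μ_{active} − μ_{control}| / σ = |69.5 − 79.9| / 23.3 = 0.4464
Noncentrality parameter: λ = d / √(1/n₁ + 1/n₂) = 0.4464 / √(1/18 + 1/30) = 1.4971
Critical value for a two-sided test at α = 0.01: z_{α/2} = 2.576.
Power = Φ(λ − 2.576) + Φ(−λ − 2.576) = Φ(-1.079) + Φ(-4.073) = 0.1404 + 0.0000 = 0.1404.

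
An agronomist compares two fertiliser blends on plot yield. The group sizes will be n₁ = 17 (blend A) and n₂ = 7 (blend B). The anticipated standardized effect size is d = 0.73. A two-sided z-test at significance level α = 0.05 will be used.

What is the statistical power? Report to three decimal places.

Power ≈ 0.369

Noncentrality parameter: λ = d / √(1/n₁ + 1/n₂) = 0.73 / √(1/17 + 1/7) = 1.6255
Two-sided α = 0.05 → critical value z_{0.025} = 1.960.
Power = Φ(λ − 1.960) + Φ(−λ − 1.960) = Φ(-0.334) + Φ(-3.585) = 0.3690 + 0.0002 = 0.3692.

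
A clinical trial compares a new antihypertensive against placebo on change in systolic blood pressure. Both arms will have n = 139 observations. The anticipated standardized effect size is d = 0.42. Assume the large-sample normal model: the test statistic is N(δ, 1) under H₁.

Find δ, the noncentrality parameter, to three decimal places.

δ ≈ 3.501

The noncentrality parameter scales effect size by the design's sample-size factor: δ = d·√(n/2) = 0.42 × √(139/2) = 3.5014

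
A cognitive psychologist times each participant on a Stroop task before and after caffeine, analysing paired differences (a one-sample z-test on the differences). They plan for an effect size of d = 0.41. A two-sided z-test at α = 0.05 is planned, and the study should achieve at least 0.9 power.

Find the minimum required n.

n = 63

Set Φ(δ − 1.960) = 0.9; then δ − 1.960 = Φ⁻¹(0.9) = 1.282, giving δ = 3.242.
(Ignoring the negligible lower-tail rejection probability gives the usual closed-form inversion.)
δ = d·√n ⇒ n = (δ/d)² = (3.242 / 0.41)² = 62.51.
Round up to the next whole unit.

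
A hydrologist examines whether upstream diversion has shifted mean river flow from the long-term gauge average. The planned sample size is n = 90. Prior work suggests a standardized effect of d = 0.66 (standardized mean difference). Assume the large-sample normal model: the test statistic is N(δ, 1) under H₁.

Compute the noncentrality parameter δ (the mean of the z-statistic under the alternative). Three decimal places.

δ = d·√n = 0.66 × √90 = 6.2613

δ ≈ 6.261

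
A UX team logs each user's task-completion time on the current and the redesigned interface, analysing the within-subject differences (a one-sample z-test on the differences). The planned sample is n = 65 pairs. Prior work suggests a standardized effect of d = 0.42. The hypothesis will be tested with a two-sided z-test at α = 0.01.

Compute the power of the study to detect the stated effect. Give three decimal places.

Noncentrality parameter: δ = d·√n = 0.42 × √65 = 3.3861
Two-sided α = 0.01 → critical value z_{0.005} = 2.576.
Power = Φ(δ − 2.576) + Φ(−δ − 2.576) = Φ(0.810) + Φ(-5.962) = 0.7911 + 0.0000 = 0.7911.

Power ≈ 0.791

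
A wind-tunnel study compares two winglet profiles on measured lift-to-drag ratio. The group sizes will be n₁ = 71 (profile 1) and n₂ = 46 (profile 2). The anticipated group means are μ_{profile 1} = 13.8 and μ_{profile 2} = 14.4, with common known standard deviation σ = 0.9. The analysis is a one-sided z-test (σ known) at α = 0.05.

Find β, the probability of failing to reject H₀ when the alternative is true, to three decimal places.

Standardized effect: d = |μ_{profile 1} − μ_{profile 2}| / σ = |13.8 − 14.4| / 0.9 = 0.6667
Noncentrality parameter: δ = d / √(1/n₁ + 1/n₂) = 0.6667 / √(1/71 + 1/46) = 3.5223
Critical value for a one-sided test at α = 0.05: z_α = 1.645.
Power = Φ(δ − 1.645) = Φ(1.877) = 0.9698.
Type II error: β = 1 − power = 1 − 0.9698 = 0.0302.

β ≈ 0.030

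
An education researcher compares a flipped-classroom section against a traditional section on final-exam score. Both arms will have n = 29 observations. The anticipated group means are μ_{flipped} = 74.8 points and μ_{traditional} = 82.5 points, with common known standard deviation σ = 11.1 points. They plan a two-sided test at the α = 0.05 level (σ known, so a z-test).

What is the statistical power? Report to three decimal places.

Power ≈ 0.752

Standardized effect: d = |μ_{flipped} − μ_{traditional}| / σ = |74.8 − 82.5| / 11.1 = 0.6937
Noncentrality parameter: δ = d·√(n/2) = 0.6937 × √(29/2) = 2.6415
Critical value for a two-sided test at α = 0.05: z_{α/2} = 1.960.
Power = Φ(δ − 1.960) + Φ(−δ − 1.960) = Φ(0.682) + Φ(-4.601) = 0.7522 + 0.0000 = 0.7522.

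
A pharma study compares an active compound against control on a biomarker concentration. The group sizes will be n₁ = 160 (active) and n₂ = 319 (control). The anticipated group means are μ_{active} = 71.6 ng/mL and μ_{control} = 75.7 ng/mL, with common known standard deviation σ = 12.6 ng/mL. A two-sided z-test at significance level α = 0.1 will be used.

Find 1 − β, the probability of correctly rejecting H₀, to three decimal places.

Power ≈ 0.957

Standardized effect: d = |μ_{active} − μ_{control}| / σ = |71.6 − 75.7| / 12.6 = 0.3254
Noncentrality parameter: δ = d / √(1/n₁ + 1/n₂) = 0.3254 / √(1/160 + 1/319) = 3.3589
Critical value for a two-sided test at α = 0.1: z_{α/2} = 1.645.
Power = Φ(δ − 1.645) + Φ(−δ − 1.645) = Φ(1.714) + Φ(-5.004) = 0.9567 + 0.0000 = 0.9567.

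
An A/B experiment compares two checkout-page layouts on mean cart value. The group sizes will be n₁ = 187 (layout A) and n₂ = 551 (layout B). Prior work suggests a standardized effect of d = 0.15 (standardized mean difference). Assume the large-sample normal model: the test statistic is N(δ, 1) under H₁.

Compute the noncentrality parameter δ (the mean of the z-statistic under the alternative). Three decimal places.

δ = d / √(1/n₁ + 1/n₂) = 0.15 / √(1/187 + 1/551) = 1.7724

δ ≈ 1.772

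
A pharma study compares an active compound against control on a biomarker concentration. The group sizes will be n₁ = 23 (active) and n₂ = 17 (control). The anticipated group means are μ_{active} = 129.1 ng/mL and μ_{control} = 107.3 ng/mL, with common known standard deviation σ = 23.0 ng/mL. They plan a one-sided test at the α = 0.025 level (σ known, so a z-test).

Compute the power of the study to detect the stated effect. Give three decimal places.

Standardized effect: d = |μ_{active} − μ_{control}| / σ = |129.1 − 107.3| / 23.0 = 0.9478
Noncentrality parameter: δ = d / √(1/n₁ + 1/n₂) = 0.9478 / √(1/23 + 1/17) = 2.9634
Critical value for a one-sided test at α = 0.025: z_α = 1.960.
Power = P(Z > 1.960 − δ) = Φ(1.003) = 0.8422.

Power ≈ 0.842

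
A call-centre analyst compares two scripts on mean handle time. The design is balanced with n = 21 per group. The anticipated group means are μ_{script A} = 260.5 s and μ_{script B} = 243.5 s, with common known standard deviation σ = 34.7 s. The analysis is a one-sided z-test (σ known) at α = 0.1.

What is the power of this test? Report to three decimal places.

Power ≈ 0.620

Standardized effect: d = |μ_{script A} − μ_{script B}| / σ = |260.5 − 243.5| / 34.7 = 0.4899
Noncentrality parameter: δ = d·√(n/2) = 0.4899 × √(21/2) = 1.5875
Critical value for a one-sided test at α = 0.1: z_α = 1.282.
Power = P(Z > 1.282 − δ) = Φ(0.306) = 0.6202.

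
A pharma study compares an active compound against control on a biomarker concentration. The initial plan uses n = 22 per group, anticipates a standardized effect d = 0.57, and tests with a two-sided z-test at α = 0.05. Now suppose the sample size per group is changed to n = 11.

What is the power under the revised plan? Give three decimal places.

With n = 11 per group: δ = d·√(n/2) = 0.57 × √(11/2) = 1.3368. Critical value z_{0.025} = 1.960.
Revised power = Φ(δ − 1.960) + Φ(−δ − 1.960) = Φ(-0.623) + Φ(-3.297) = 0.2666 + 0.0005 = 0.2671.

Power ≈ 0.267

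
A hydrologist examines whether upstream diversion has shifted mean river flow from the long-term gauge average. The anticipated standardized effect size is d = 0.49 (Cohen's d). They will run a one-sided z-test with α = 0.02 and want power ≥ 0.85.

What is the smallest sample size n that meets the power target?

Set Φ(δ − 2.054) = 0.85; then δ − 2.054 = Φ⁻¹(0.85) = 1.036, giving δ = 3.090.
δ = d·√n ⇒ n = (δ/d)² = (3.090 / 0.49)² = 39.77.
Round up to the next whole unit.

n = 40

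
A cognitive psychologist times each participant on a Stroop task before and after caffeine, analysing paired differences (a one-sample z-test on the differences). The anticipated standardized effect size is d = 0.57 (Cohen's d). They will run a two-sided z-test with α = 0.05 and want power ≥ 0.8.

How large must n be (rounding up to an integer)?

For power 0.8 need Φ(δ − z_{0.025}) = 0.8, so δ = z_{0.025} + z_{0.20} = 1.960 + 0.842 = 2.802.
(The Φ(−δ − z_{α/2}) term is vanishingly small for δ > 0 and is dropped in the standard sample-size formula.)
δ = d·√n ⇒ n = (δ/d)² = (2.802 / 0.57)² = 24.16.
Rounding up, n = 25.

n = 25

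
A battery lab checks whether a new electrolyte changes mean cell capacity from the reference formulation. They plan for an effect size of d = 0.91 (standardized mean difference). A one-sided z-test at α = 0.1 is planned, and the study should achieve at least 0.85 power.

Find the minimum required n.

Set Φ(δ − 1.282) = 0.85; then δ − 1.282 = Φ⁻¹(0.85) = 1.036, giving δ = 2.318.
δ = d·√n ⇒ n = (δ/d)² = (2.318 / 0.91)² = 6.49.
Round up to the next whole unit.

n = 7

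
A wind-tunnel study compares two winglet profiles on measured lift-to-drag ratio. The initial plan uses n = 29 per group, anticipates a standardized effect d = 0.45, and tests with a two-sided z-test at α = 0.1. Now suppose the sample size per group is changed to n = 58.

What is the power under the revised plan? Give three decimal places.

Power ≈ 0.782

With n = 58 per group: δ = d·√(n/2) = 0.45 × √(58/2) = 2.4233. Critical value z_{0.05} = 1.645.
Revised power = Φ(δ − 1.645) + Φ(−δ − 1.645) = Φ(0.778) + Φ(-4.068) = 0.7819 + 0.0000 = 0.7819.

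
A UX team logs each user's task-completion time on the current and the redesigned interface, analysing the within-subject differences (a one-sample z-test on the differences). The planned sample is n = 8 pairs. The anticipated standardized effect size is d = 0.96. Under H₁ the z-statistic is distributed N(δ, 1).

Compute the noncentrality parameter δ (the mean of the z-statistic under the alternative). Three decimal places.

δ ≈ 2.715

The noncentrality parameter scales effect size by the design's sample-size factor: δ = d·√n = 0.96 × √8 = 2.7153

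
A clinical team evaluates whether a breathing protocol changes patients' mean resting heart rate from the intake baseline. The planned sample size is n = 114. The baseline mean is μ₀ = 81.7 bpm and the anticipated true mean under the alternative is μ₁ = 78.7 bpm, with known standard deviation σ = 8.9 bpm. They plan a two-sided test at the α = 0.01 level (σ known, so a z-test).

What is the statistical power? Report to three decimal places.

Standardized effect: d = |μ₁ − μ₀| / σ = |78.7 − 81.7| / 8.9 = 0.3371
Noncentrality parameter: δ = d·√n = 0.3371 × √114 = 3.5990
Two-sided α = 0.01 → critical value z_{0.005} = 2.576.
Power = Φ(δ − 2.576) + Φ(−δ − 2.576) = Φ(1.023) + Φ(-6.175) = 0.8469 + 0.0000 = 0.8469.

Power ≈ 0.847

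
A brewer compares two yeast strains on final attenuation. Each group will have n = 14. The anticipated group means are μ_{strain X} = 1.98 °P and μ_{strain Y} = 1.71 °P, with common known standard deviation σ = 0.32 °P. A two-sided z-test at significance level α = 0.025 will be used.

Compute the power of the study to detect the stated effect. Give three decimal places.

Standardized effect: d = |μ_{strain X} − μ_{strain Y}| / σ = |1.98 − 1.71| / 0.32 = 0.8438
Noncentrality parameter: δ = d·√(n/2) = 0.8438 × √(14/2) = 2.2324
Two-sided α = 0.025 → critical value z_{0.0125} = 2.241.
Power = Φ(δ − 2.241) + Φ(−δ − 2.241) = Φ(-0.009) + Φ(-4.474) = 0.4964 + 0.0000 = 0.4964.

Power ≈ 0.496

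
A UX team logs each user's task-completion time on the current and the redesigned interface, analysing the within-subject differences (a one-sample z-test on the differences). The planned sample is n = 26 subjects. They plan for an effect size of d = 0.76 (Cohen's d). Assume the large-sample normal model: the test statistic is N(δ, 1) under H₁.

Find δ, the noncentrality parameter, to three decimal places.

δ ≈ 3.875

δ = d·√n = 0.76 × √26 = 3.8753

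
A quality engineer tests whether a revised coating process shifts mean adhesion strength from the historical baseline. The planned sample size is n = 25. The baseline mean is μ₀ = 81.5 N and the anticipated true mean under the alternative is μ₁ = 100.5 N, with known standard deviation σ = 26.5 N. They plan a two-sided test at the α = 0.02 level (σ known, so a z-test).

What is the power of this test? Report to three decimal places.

Power ≈ 0.896

Standardized effect: d = |μ₁ − μ₀| / σ = |100.5 − 81.5| / 26.5 = 0.7170
Noncentrality parameter: δ = d·√n = 0.7170 × √25 = 3.5849
Two-sided α = 0.02 → critical value z_{0.01} = 2.326.
Power = Φ(δ − 2.326) + Φ(−δ − 2.326) = Φ(1.259) + Φ(-5.911) = 0.8959 + 0.0000 = 0.8959.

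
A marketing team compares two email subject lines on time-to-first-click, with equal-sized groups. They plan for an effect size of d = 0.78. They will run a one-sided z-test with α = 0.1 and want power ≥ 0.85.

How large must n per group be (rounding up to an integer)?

For power 0.85 need Φ(δ − z_{0.1}) = 0.85, so δ = z_{0.1} + z_{0.15} = 1.282 + 1.036 = 2.318.
δ = d·√(n/2) ⇒ n = 2(δ/d)² = 2 × (2.318 / 0.78)² = 17.66.
Rounding up, n = 18 per group.

n = 18 per group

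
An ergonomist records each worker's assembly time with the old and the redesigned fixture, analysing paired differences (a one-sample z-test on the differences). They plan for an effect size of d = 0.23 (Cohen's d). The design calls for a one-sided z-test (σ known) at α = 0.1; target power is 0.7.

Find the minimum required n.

Set Φ(δ − 1.282) = 0.7; then δ − 1.282 = Φ⁻¹(0.7) = 0.524, giving δ = 1.806.
δ = d·√n ⇒ n = (δ/d)² = (1.806 / 0.23)² = 61.65.
Rounding up, n = 62.

n = 62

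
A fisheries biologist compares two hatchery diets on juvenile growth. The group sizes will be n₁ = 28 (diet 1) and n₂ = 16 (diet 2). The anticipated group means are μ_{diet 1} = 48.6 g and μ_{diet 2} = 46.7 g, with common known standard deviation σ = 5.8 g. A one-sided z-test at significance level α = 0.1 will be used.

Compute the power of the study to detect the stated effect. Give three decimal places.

Standardized effect: d = |μ_{diet 1} − μ_{diet 2}| / σ = |48.6 − 46.7| / 5.8 = 0.3276
Noncentrality parameter: λ = d / √(1/n₁ + 1/n₂) = 0.3276 / √(1/28 + 1/16) = 1.0453
Critical value for a one-sided test at α = 0.1: z_α = 1.282.
Power = P(Z > 1.282 − λ) = Φ(-0.236) = 0.4066.

Power ≈ 0.407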